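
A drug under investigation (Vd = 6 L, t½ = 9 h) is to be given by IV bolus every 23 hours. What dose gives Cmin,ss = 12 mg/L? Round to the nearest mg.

τ/t½ = 23/9 ≈ 2.5556, so f = (1/2)^(23/9) ≈ 0.170099.
Cmin,ss = (D/Vd)·f/(1−f), so D = Cmin,ss·Vd·(1−f)/f.
D = 12 × 6 × (1−f)/f ≈ 12 × 6 × 4.87893 ≈ 351.28 mg.

351 mg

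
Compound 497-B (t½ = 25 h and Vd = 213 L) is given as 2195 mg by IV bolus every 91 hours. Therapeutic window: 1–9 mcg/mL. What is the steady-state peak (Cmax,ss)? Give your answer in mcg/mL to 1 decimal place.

11.2 mcg/mL

τ/t½ = 91/25 ≈ 3.64, so fraction remaining f = (1/2)^(91/25) ≈ 0.0802.
Accumulation ratio R = 1/(1 − f) ≈ 1/0.9198 ≈ 1.0872.
Each bolus raises the concentration by D/Vd = 2195/213 ≈ 10.305 mcg/mL.
Steady-state peak Cmax,ss = C₀·R ≈ 10.305 × 1.0872 ≈ 11.204 mcg/mL.
Peak 11.2 mcg/mL vs MTC 9 mcg/mL: exceeds toxic threshold.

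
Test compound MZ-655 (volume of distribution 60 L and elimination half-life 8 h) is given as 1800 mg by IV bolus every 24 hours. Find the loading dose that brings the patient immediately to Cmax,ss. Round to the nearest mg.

f = (1/2)^(24/8) ≈ 0.125000; accumulation ratio R = 1/(1−f) ≈ 1.14286.
Loading dose to hit Cmax,ss on first dose: D_load = D_maint·R ≈ 1800 × 1.14286 ≈ 2057.15 mg.

2057 mg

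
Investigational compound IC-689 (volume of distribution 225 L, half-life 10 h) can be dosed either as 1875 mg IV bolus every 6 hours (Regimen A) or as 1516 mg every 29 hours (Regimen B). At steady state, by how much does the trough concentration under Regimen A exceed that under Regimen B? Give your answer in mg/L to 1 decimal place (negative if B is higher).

Regimen A: f = (1/2)^(6/10) ≈ 0.6598; Cmin,ss = (1875/225)·f/(1−f) ≈ 16.162 mg/L.
Regimen B: f = (1/2)^(29/10) ≈ 0.1340; Cmin,ss = (1516/225)·f/(1−f) ≈ 1.043 mg/L.
Difference ≈ 16.162 − 1.043 ≈ 15.119 mg/L.

15.1 mg/L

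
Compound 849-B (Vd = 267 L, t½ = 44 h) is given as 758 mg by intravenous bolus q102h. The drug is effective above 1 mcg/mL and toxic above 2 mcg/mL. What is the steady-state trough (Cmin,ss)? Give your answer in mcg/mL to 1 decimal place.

0.7 mcg/mL

k = ln2/t½ = ln2/44 ≈ 0.015753 h⁻¹; fraction remaining f = e^(−kτ) = e^(−0.015753×102) ≈ 0.2005.
Each bolus raises the concentration by D/Vd = 758/267 ≈ 2.839 mcg/mL.
Steady-state trough Cmin,ss = C₀·f/(1−f) ≈ 2.839 × 0.2005/0.7995 ≈ 0.712 mcg/mL.
Trough 0.7 mcg/mL vs MEC 1 mcg/mL: subtherapeutic.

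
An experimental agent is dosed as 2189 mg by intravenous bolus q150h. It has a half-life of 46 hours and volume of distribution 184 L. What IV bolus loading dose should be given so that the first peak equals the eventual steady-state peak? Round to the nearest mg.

f = (1/2)^(150/46) ≈ 0.104323; accumulation ratio R = 1/(1−f) ≈ 1.11647.
Loading dose to hit Cmax,ss on first dose: D_load = D_maint·R ≈ 2189 × 1.11647 ≈ 2443.95 mg.

2444 mg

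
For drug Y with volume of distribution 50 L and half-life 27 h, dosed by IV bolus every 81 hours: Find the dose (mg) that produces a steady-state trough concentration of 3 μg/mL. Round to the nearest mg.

τ/t½ = 81/27 ≈ 3, so f = (1/2)^(81/27) ≈ 0.125000.
Cmin,ss = (D/Vd)·f/(1−f), so D = Cmin,ss·Vd·(1−f)/f.
D = 3 × 50 × (1−f)/f ≈ 3 × 50 × 7.00000 ≈ 1050.00 mg.

1050 mg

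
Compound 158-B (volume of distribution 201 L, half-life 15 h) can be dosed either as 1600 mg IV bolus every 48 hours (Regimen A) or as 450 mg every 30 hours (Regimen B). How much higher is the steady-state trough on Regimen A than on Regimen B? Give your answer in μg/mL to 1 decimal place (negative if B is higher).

0.2 μg/mL

Regimen A: f = (1/2)^(48/15) ≈ 0.1088; Cmin,ss = (1600/201)·f/(1−f) ≈ 0.972 μg/mL.
Regimen B: f = (1/2)^(30/15) ≈ 0.2500; Cmin,ss = (450/201)·f/(1−f) ≈ 0.746 μg/mL.
Difference ≈ 0.972 − 0.746 ≈ 0.226 μg/mL.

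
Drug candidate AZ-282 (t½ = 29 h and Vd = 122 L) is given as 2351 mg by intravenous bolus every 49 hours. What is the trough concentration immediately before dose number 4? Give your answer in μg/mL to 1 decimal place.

f = (1/2)^(τ/t½) = (1/2)^(49/29) ≈ 0.3100.
C₀ = D/Vd = 2351/122 ≈ 19.270 μg/mL.
Before the 4th dose, 3 doses have been given. Superposition: Cmin = C₀·(f + f² + … + f^3).
≈ 19.270 × (0.3100 + 0.0961 + 0.0298) ≈ 19.270 × 0.4359 ≈ 8.400 μg/mL.

8.4 μg/mL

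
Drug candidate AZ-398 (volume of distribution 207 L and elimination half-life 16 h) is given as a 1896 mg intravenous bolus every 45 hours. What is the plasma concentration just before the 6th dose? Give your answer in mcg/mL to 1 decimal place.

f = (1/2)^(τ/t½) = (1/2)^(45/16) ≈ 0.1423.
C₀ = D/Vd = 1896/207 ≈ 9.159 mcg/mL.
Before the 6th dose, 5 doses have been given. Superposition: Cmin = C₀·(f + f² + … + f^5).
≈ 9.159 × (0.1423 + 0.0202 + 0.0029 + 0.0004 + 0.0001) ≈ 9.159 × 0.1659 ≈ 1.519 mcg/mL.

1.5 mcg/mL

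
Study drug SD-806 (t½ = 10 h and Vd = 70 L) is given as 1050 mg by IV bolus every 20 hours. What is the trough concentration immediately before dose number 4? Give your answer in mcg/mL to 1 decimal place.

4.9 mcg/mL

f = (1/2)^(τ/t½) = (1/2)^(20/10) ≈ 0.2500.
C₀ = D/Vd = 1050/70 ≈ 15.000 mcg/mL.
Before the 4th dose, 3 doses have been given. Superposition: Cmin = C₀·(f + f² + … + f^3).
≈ 15.000 × (0.2500 + 0.0625 + 0.0156) ≈ 15.000 × 0.3281 ≈ 4.921 mcg/mL.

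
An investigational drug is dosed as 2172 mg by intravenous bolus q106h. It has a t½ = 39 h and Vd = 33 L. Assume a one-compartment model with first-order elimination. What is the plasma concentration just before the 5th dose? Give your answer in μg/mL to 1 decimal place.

11.8 μg/mL

f = (1/2)^(τ/t½) = (1/2)^(106/39) ≈ 0.1520.
C₀ = D/Vd = 2172/33 ≈ 65.818 μg/mL.
Before the 5th dose, 4 doses have been given. Superposition: Cmin = C₀·(f + f² + … + f^4).
≈ 65.818 × (0.1520 + 0.0231 + 0.0035 + 0.0005) ≈ 65.818 × 0.1791 ≈ 11.788 μg/mL.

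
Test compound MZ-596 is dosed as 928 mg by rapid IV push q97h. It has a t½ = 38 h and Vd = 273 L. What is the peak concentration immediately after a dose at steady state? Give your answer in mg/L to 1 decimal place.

k = ln2/t½ = ln2/38 ≈ 0.018241 h⁻¹; fraction remaining f = e^(−kτ) = e^(−0.018241×97) ≈ 0.1704.
Accumulation ratio R = 1/(1 − f) ≈ 1/0.8296 ≈ 1.2054.
Single-dose peak C₀ = D/Vd = 928/273 ≈ 3.399 mg/L.
Cmax,ss = C₀/(1 − f) ≈ 3.399/0.8296 ≈ 4.097 mg/L.

4.1 mg/L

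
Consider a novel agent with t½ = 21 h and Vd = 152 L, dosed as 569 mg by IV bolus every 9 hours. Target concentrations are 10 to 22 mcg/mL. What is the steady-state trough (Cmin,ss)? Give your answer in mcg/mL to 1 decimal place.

k = ln2/t½ = ln2/21 ≈ 0.033007 h⁻¹; fraction remaining f = e^(−kτ) = e^(−0.033007×9) ≈ 0.7430.
Single-dose peak C₀ = D/Vd = 569/152 ≈ 3.743 mcg/mL.
Steady-state trough Cmin,ss = C₀·f/(1−f) ≈ 3.743 × 0.7430/0.2570 ≈ 10.821 mcg/mL.
Trough 10.8 mcg/mL vs MEC 10 mcg/mL: adequate.

10.8 mcg/mL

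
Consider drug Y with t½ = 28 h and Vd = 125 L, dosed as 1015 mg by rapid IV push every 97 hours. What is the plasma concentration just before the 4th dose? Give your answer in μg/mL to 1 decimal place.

f = (1/2)^(τ/t½) = (1/2)^(97/28) ≈ 0.0906.
C₀ = D/Vd = 1015/125 ≈ 8.120 μg/mL.
Before the 4th dose, 3 doses have been given. Superposition: Cmin = C₀·(f + f² + … + f^3).
≈ 8.120 × (0.0906 + 0.0082 + 0.0007) ≈ 8.120 × 0.0995 ≈ 0.808 μg/mL.

0.8 μg/mL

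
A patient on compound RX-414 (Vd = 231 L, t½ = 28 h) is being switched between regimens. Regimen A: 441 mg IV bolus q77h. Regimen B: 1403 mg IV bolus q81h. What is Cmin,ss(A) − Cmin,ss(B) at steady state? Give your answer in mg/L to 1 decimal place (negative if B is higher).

-0.6 mg/L

Regimen A: f = (1/2)^(77/28) ≈ 0.1487; Cmin,ss = (441/231)·f/(1−f) ≈ 0.333 mg/L.
Regimen B: f = (1/2)^(81/28) ≈ 0.1346; Cmin,ss = (1403/231)·f/(1−f) ≈ 0.945 mg/L.
Difference ≈ 0.333 − 0.945 ≈ -0.612 mg/L.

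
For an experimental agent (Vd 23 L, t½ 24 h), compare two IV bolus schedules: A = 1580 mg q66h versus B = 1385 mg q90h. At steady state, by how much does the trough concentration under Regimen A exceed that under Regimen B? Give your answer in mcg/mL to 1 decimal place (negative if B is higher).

7.2 mcg/mL

Regimen A: f = (1/2)^(66/24) ≈ 0.1487; Cmin,ss = (1580/23)·f/(1−f) ≈ 11.999 mcg/mL.
Regimen B: f = (1/2)^(90/24) ≈ 0.0743; Cmin,ss = (1385/23)·f/(1−f) ≈ 4.833 mcg/mL.
Difference ≈ 11.999 − 4.833 ≈ 7.166 mcg/mL.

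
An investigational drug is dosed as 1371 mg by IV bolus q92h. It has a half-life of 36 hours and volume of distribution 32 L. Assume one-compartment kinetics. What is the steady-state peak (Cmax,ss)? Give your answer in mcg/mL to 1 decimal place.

k = ln2/t½ = ln2/36 ≈ 0.019254 h⁻¹; fraction remaining f = e^(−kτ) = e^(−0.019254×92) ≈ 0.1701.
At steady state, accumulation factor R = 1/(1 − e^(−kτ)) ≈ 1.2050.
Single-dose peak C₀ = D/Vd = 1371/32 ≈ 42.844 mcg/mL.
Steady-state peak Cmax,ss = C₀·R ≈ 42.844 × 1.2050 ≈ 51.627 mcg/mL.

51.6 mcg/mL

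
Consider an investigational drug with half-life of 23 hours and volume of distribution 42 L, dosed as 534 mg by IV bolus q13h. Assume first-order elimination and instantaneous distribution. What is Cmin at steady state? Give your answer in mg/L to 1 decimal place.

Over one 13-h interval, 13/23 ≈ 0.56522 half-lives elapse, leaving f ≈ 0.6759 of each dose.
Single-dose peak C₀ = D/Vd = 534/42 ≈ 12.714 mg/L.
Steady-state trough Cmin,ss = C₀·f/(1−f) ≈ 12.714 × 0.6759/0.3241 ≈ 26.515 mg/L.

26.5 mg/L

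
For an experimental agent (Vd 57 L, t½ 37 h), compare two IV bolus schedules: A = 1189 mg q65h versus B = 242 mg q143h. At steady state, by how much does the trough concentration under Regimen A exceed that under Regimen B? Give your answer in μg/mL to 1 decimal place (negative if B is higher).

Regimen A: f = (1/2)^(65/37) ≈ 0.2959; Cmin,ss = (1189/57)·f/(1−f) ≈ 8.766 μg/mL.
Regimen B: f = (1/2)^(143/37) ≈ 0.0686; Cmin,ss = (242/57)·f/(1−f) ≈ 0.313 μg/mL.
Difference ≈ 8.766 − 0.313 ≈ 8.453 μg/mL.

8.5 μg/mL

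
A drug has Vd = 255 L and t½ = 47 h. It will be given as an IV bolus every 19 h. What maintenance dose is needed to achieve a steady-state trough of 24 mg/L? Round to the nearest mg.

τ/t½ = 19/47 ≈ 0.40426, so f = (1/2)^(19/47) ≈ 0.755626.
Cmin,ss = (D/Vd)·f/(1−f), so D = Cmin,ss·Vd·(1−f)/f.
D = 24 × 255 × (1−f)/f ≈ 24 × 255 × 0.32341 ≈ 1979.27 mg.

1979 mg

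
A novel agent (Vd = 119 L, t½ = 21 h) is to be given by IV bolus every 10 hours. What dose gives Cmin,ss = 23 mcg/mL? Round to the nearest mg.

τ/t½ = 10/21 ≈ 0.47619, so f = (1/2)^(10/21) ≈ 0.718873.
Cmin,ss = (D/Vd)·f/(1−f), so D = Cmin,ss·Vd·(1−f)/f.
D = 23 × 119 × (1−f)/f ≈ 23 × 119 × 0.39107 ≈ 1070.36 mg.

1070 mg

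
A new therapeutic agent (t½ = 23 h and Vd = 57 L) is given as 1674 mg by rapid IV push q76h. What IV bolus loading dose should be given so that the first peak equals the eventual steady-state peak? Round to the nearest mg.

f = (1/2)^(76/23) ≈ 0.101226; accumulation ratio R = 1/(1−f) ≈ 1.11263.
Loading dose to hit Cmax,ss on first dose: D_load = D_maint·R ≈ 1674 × 1.11263 ≈ 1862.54 mg.

1863 mg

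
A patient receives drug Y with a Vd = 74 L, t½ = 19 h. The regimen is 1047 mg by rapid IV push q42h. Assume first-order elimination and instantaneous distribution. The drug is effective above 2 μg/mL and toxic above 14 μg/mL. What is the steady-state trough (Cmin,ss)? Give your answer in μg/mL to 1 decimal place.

k = ln2/t½ = ln2/19 ≈ 0.036481 h⁻¹; fraction remaining f = e^(−kτ) = e^(−0.036481×42) ≈ 0.2161.
At steady state, accumulation factor R = 1/(1 − e^(−kτ)) ≈ 1.2757.
Each bolus raises the concentration by D/Vd = 1047/74 ≈ 14.149 μg/mL.
Cmax,ss = C₀/(1 − f) ≈ 14.149/0.7839 ≈ 18.049 μg/mL.
One interval later, Cmin,ss = Cmax,ss·e^(−kτ) ≈ 18.049 × 0.2161 ≈ 3.900 μg/mL.
Trough 3.9 μg/mL vs MEC 2 μg/mL: adequate.

3.9 μg/mL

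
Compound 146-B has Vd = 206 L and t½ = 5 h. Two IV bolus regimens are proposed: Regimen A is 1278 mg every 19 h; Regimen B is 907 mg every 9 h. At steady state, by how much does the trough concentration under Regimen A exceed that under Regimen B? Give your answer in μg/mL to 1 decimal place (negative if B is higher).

-1.3 μg/mL

Regimen A: f = (1/2)^(19/5) ≈ 0.0718; Cmin,ss = (1278/206)·f/(1−f) ≈ 0.480 μg/mL.
Regimen B: f = (1/2)^(9/5) ≈ 0.2872; Cmin,ss = (907/206)·f/(1−f) ≈ 1.774 μg/mL.
Difference ≈ 0.480 − 1.774 ≈ -1.294 μg/mL.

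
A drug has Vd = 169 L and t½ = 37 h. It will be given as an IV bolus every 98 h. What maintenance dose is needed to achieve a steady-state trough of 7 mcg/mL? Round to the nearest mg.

τ/t½ = 98/37 ≈ 2.6486, so f = (1/2)^(98/37) ≈ 0.159469.
Cmin,ss = (D/Vd)·f/(1−f), so D = Cmin,ss·Vd·(1−f)/f.
D = 7 × 169 × (1−f)/f ≈ 7 × 169 × 5.27081 ≈ 6235.37 mg.

6235 mg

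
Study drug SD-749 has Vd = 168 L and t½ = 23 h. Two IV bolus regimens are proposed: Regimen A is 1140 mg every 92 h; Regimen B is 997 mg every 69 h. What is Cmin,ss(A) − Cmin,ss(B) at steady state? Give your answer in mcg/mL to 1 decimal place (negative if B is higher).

-0.4 mcg/mL

Regimen A: f = (1/2)^(92/23) ≈ 0.0625; Cmin,ss = (1140/168)·f/(1−f) ≈ 0.452 mcg/mL.
Regimen B: f = (1/2)^(69/23) ≈ 0.1250; Cmin,ss = (997/168)·f/(1−f) ≈ 0.848 mcg/mL.
Difference ≈ 0.452 − 0.848 ≈ -0.396 mcg/mL.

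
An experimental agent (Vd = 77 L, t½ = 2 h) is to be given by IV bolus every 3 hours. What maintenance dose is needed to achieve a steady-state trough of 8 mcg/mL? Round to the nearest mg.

1126 mg

τ/t½ = 3/2 ≈ 1.5, so f = (1/2)^(3/2) ≈ 0.353553.
Cmin,ss = (D/Vd)·f/(1−f), so D = Cmin,ss·Vd·(1−f)/f.
D = 8 × 77 × (1−f)/f ≈ 8 × 77 × 1.82843 ≈ 1126.31 mg.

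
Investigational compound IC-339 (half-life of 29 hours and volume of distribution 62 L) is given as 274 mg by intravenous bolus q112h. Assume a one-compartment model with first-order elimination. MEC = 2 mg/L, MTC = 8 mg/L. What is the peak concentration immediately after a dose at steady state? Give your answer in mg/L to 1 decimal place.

4.7 mg/L

k = ln2/t½ = ln2/29 ≈ 0.023902 h⁻¹; fraction remaining f = e^(−kτ) = e^(−0.023902×112) ≈ 0.0688.
At steady state, accumulation factor R = 1/(1 − e^(−kτ)) ≈ 1.0739.
Each bolus raises the concentration by D/Vd = 274/62 ≈ 4.419 mg/L.
Cmax,ss = C₀/(1 − f) ≈ 4.419/0.9312 ≈ 4.745 mg/L.
Peak 4.7 mg/L vs MTC 8 mg/L: below toxic threshold.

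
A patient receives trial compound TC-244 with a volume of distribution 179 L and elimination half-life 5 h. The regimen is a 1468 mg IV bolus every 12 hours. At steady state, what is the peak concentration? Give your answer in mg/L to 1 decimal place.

10.1 mg/L

τ/t½ = 12/5 ≈ 2.4, so fraction remaining f = (1/2)^(12/5) ≈ 0.1895.
Accumulation ratio R = 1/(1 − f) ≈ 1/0.8105 ≈ 1.2338.
Each bolus raises the concentration by D/Vd = 1468/179 ≈ 8.201 mg/L.
Steady-state peak Cmax,ss = C₀·R ≈ 8.201 × 1.2338 ≈ 10.118 mg/L.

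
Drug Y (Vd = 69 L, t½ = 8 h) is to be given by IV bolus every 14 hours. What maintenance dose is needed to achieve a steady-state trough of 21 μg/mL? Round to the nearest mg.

3425 mg

τ/t½ = 14/8 ≈ 1.75, so f = (1/2)^(14/8) ≈ 0.297302.
Cmin,ss = (D/Vd)·f/(1−f), so D = Cmin,ss·Vd·(1−f)/f.
D = 21 × 69 × (1−f)/f ≈ 21 × 69 × 2.36358 ≈ 3424.83 mg.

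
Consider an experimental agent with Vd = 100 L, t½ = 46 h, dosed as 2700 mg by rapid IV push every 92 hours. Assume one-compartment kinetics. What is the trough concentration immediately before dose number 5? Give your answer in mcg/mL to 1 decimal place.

9.0 mcg/mL

f = (1/2)^(τ/t½) = (1/2)^(92/46) ≈ 0.2500.
C₀ = D/Vd = 2700/100 ≈ 27.000 mcg/mL.
Before the 5th dose, 4 doses have been given. Superposition: Cmin = C₀·(f + f² + … + f^4).
≈ 27.000 × (0.2500 + 0.0625 + 0.0156 + 0.0039) ≈ 27.000 × 0.3320 ≈ 8.964 mcg/mL.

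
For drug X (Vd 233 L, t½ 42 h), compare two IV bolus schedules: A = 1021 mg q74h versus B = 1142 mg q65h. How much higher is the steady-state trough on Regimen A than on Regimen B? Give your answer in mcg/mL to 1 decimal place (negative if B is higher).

-0.7 mcg/mL

Regimen A: f = (1/2)^(74/42) ≈ 0.2949; Cmin,ss = (1021/233)·f/(1−f) ≈ 1.833 mcg/mL.
Regimen B: f = (1/2)^(65/42) ≈ 0.3421; Cmin,ss = (1142/233)·f/(1−f) ≈ 2.549 mcg/mL.
Difference ≈ 1.833 − 2.549 ≈ -0.716 mcg/mL.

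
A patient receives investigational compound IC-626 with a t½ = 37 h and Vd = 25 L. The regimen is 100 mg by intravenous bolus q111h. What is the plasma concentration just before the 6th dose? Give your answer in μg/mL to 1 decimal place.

0.6 μg/mL

f = (1/2)^(τ/t½) = (1/2)^(111/37) ≈ 0.1250.
C₀ = D/Vd = 100/25 ≈ 4.000 μg/mL.
Before the 6th dose, 5 doses have been given. Superposition: Cmin = C₀·(f + f² + … + f^5).
≈ 4.000 × (0.1250 + 0.0156 + 0.0020 + 0.0002 + 0.0000) ≈ 4.000 × 0.1428 ≈ 0.571 μg/mL.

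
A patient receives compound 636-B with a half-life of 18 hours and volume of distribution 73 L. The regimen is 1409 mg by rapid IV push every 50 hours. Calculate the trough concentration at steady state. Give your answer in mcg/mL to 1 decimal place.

τ/t½ = 50/18 ≈ 2.7778, so fraction remaining f = (1/2)^(50/18) ≈ 0.1458.
At steady state, accumulation factor R = 1/(1 − e^(−kτ)) ≈ 1.1707.
Single-dose peak C₀ = D/Vd = 1409/73 ≈ 19.301 mcg/mL.
Cmax,ss = C₀/(1 − f) ≈ 19.301/0.8542 ≈ 22.595 mcg/mL.
Steady-state trough Cmin,ss = Cmax,ss·f ≈ 22.595 × 0.1458 ≈ 3.294 mcg/mL.

3.3 mcg/mL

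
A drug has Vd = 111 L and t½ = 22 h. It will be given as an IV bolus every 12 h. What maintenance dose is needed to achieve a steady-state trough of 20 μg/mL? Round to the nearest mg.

τ/t½ = 12/22 ≈ 0.54545, so f = (1/2)^(12/22) ≈ 0.685175.
Cmin,ss = (D/Vd)·f/(1−f), so D = Cmin,ss·Vd·(1−f)/f.
D = 20 × 111 × (1−f)/f ≈ 20 × 111 × 0.45948 ≈ 1020.05 mg.

1020 mg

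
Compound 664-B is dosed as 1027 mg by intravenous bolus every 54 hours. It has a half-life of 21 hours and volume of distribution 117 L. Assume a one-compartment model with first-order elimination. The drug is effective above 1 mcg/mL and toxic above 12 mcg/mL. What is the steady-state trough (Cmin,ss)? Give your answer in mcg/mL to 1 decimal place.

1.8 mcg/mL

τ/t½ = 54/21 ≈ 2.5714, so fraction remaining f = (1/2)^(54/21) ≈ 0.1682.
Single-dose peak C₀ = D/Vd = 1027/117 ≈ 8.778 mcg/mL.
Steady-state trough Cmin,ss = C₀·f/(1−f) ≈ 8.778 × 0.1682/0.8318 ≈ 1.775 mcg/mL.
Trough 1.8 mcg/mL vs MEC 1 mcg/mL: adequate.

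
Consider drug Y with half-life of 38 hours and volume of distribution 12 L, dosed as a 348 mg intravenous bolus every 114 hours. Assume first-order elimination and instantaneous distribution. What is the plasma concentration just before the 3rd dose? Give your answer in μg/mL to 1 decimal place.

f = (1/2)^(τ/t½) = (1/2)^(114/38) ≈ 0.1250.
C₀ = D/Vd = 348/12 ≈ 29.000 μg/mL.
Before the 3rd dose, 2 doses have been given. Superposition: Cmin = C₀·(f + f²).
≈ 29.000 × (0.1250 + 0.0156) ≈ 29.000 × 0.1406 ≈ 4.077 μg/mL.

4.1 μg/mL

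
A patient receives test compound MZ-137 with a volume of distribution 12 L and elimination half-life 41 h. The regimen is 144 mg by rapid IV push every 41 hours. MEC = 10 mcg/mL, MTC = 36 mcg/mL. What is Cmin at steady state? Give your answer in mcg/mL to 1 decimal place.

The dosing interval is 1 half-life, so f = 2^(−1) = 0.5.
Accumulation ratio R = 1/(1 − f) = 1/0.5 = 2/1.
Single-dose peak C₀ = D/Vd = 144/12 = 12 mcg/mL.
Steady-state peak Cmax,ss = C₀·R = 12 × 2/1 ≈ 24.000 mcg/mL.
Steady-state trough Cmin,ss = Cmax,ss·f ≈ 24.000 × 0.5 ≈ 12.000 mcg/mL.
Trough 12.0 mcg/mL vs MEC 10 mcg/mL: adequate.

12.0 mcg/mL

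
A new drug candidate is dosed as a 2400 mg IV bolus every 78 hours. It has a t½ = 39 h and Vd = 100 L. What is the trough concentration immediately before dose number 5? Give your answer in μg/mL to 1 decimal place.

f = (1/2)^(τ/t½) = (1/2)^(78/39) ≈ 0.2500.
C₀ = D/Vd = 2400/100 ≈ 24.000 μg/mL.
Before the 5th dose, 4 doses have been given. Superposition: Cmin = C₀·(f + f² + … + f^4).
≈ 24.000 × (0.2500 + 0.0625 + 0.0156 + 0.0039) ≈ 24.000 × 0.3320 ≈ 7.968 μg/mL.

8.0 μg/mL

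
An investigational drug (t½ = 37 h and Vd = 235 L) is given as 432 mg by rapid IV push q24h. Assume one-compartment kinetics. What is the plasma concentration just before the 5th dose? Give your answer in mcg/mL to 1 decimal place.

f = (1/2)^(τ/t½) = (1/2)^(24/37) ≈ 0.6379.
C₀ = D/Vd = 432/235 ≈ 1.838 mcg/mL.
Before the 5th dose, 4 doses have been given. Superposition: Cmin = C₀·(f + f² + … + f^4).
≈ 1.838 × (0.6379 + 0.4069 + 0.2596 + 0.1656) ≈ 1.838 × 1.4700 ≈ 2.702 mcg/mL.

2.7 mcg/mL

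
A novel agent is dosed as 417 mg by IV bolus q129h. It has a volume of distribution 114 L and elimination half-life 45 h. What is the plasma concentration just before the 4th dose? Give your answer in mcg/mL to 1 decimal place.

0.6 mcg/mL

f = (1/2)^(τ/t½) = (1/2)^(129/45) ≈ 0.1371.
C₀ = D/Vd = 417/114 ≈ 3.658 mcg/mL.
Before the 4th dose, 3 doses have been given. Superposition: Cmin = C₀·(f + f² + … + f^3).
≈ 3.658 × (0.1371 + 0.0188 + 0.0026) ≈ 3.658 × 0.1585 ≈ 0.580 mcg/mL.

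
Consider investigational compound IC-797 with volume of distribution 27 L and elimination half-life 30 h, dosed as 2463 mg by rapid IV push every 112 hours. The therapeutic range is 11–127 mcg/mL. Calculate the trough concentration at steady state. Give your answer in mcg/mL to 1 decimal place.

k = ln2/t½ = ln2/30 ≈ 0.023105 h⁻¹; fraction remaining f = e^(−kτ) = e^(−0.023105×112) ≈ 0.0752.
At steady state, accumulation factor R = 1/(1 − e^(−kτ)) ≈ 1.0813.
Single-dose peak C₀ = D/Vd = 2463/27 ≈ 91.222 mcg/mL.
Steady-state peak Cmax,ss = C₀·R ≈ 91.222 × 1.0813 ≈ 98.638 mcg/mL.
Steady-state trough Cmin,ss = Cmax,ss·f ≈ 98.638 × 0.0752 ≈ 7.418 mcg/mL.
Trough 7.4 mcg/mL vs MEC 11 mcg/mL: subtherapeutic.

7.4 mcg/mL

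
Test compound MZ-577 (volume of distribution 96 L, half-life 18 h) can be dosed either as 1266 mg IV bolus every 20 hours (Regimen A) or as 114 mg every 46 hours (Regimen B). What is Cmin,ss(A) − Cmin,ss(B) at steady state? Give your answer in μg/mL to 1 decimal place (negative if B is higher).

Regimen A: f = (1/2)^(20/18) ≈ 0.4629; Cmin,ss = (1266/96)·f/(1−f) ≈ 11.366 μg/mL.
Regimen B: f = (1/2)^(46/18) ≈ 0.1701; Cmin,ss = (114/96)·f/(1−f) ≈ 0.243 μg/mL.
Difference ≈ 11.366 − 0.243 ≈ 11.123 μg/mL.

11.1 μg/mL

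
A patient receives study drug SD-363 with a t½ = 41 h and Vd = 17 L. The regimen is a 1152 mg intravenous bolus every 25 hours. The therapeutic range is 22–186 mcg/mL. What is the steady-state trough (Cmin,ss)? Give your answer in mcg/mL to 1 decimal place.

128.8 mcg/mL

k = ln2/t½ = ln2/41 ≈ 0.016906 h⁻¹; fraction remaining f = e^(−kτ) = e^(−0.016906×25) ≈ 0.6553.
Accumulation ratio R = 1/(1 − f) ≈ 1/0.3447 ≈ 2.9011.
Each bolus raises the concentration by D/Vd = 1152/17 ≈ 67.765 mcg/mL.
Cmax,ss = C₀/(1 − f) ≈ 67.765/0.3447 ≈ 196.591 mcg/mL.
Steady-state trough Cmin,ss = Cmax,ss·f ≈ 196.591 × 0.6553 ≈ 128.826 mcg/mL.
Trough 128.8 mcg/mL vs MEC 22 mcg/mL: adequate.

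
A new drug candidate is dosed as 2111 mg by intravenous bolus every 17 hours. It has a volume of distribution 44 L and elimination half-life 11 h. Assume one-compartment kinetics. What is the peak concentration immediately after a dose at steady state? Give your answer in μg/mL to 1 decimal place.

Over one 17-h interval, 17/11 ≈ 1.5455 half-lives elapse, leaving f ≈ 0.3426 of each dose.
Accumulation ratio R = 1/(1 − f) ≈ 1/0.6574 ≈ 1.5211.
Single-dose peak C₀ = D/Vd = 2111/44 ≈ 47.977 μg/mL.
Cmax,ss = C₀/(1 − f) ≈ 47.977/0.6574 ≈ 72.980 μg/mL.

73.0 μg/mL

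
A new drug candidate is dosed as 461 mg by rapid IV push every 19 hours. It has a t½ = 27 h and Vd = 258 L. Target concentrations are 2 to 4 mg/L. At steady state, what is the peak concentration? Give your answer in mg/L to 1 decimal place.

4.6 mg/L

Over one 19-h interval, 19/27 ≈ 0.7037 half-lives elapse, leaving f ≈ 0.6140 of each dose.
Accumulation ratio R = 1/(1 − f) ≈ 1/0.3860 ≈ 2.5907.
Each bolus raises the concentration by D/Vd = 461/258 ≈ 1.787 mg/L.
Steady-state peak Cmax,ss = C₀·R ≈ 1.787 × 2.5907 ≈ 4.630 mg/L.
Peak 4.6 mg/L vs MTC 4 mg/L: exceeds toxic threshold.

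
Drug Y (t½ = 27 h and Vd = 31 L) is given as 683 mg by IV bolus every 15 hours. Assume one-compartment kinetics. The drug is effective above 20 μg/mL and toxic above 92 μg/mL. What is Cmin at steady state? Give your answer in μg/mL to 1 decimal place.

46.9 μg/mL

τ/t½ = 15/27 ≈ 0.55556, so fraction remaining f = (1/2)^(15/27) ≈ 0.6804.
At steady state, accumulation factor R = 1/(1 − e^(−kτ)) ≈ 3.1289.
Single-dose peak C₀ = D/Vd = 683/31 ≈ 22.032 μg/mL.
Steady-state peak Cmax,ss = C₀·R ≈ 22.032 × 3.1289 ≈ 68.936 μg/mL.
Steady-state trough Cmin,ss = Cmax,ss·f ≈ 68.936 × 0.6804 ≈ 46.904 μg/mL.
Trough 46.9 μg/mL vs MEC 20 μg/mL: adequate.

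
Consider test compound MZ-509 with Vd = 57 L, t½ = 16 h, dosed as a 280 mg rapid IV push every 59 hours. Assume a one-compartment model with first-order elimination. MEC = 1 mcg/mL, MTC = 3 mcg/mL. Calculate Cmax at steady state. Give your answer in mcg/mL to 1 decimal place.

5.3 mcg/mL

k = ln2/t½ = ln2/16 ≈ 0.043322 h⁻¹; fraction remaining f = e^(−kτ) = e^(−0.043322×59) ≈ 0.0776.
Accumulation ratio R = 1/(1 − f) ≈ 1/0.9224 ≈ 1.0841.
Each bolus raises the concentration by D/Vd = 280/57 ≈ 4.912 mcg/mL.
Steady-state peak Cmax,ss = C₀·R ≈ 4.912 × 1.0841 ≈ 5.325 mcg/mL.
Peak 5.3 mcg/mL vs MTC 3 mcg/mL: exceeds toxic threshold.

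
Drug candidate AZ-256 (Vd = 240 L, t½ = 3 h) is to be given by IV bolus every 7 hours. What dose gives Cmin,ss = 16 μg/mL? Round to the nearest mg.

15512 mg

τ/t½ = 7/3 ≈ 2.3333, so f = (1/2)^(7/3) ≈ 0.198425.
Cmin,ss = (D/Vd)·f/(1−f), so D = Cmin,ss·Vd·(1−f)/f.
D = 16 × 240 × (1−f)/f ≈ 16 × 240 × 4.03969 ≈ 15512.41 mg.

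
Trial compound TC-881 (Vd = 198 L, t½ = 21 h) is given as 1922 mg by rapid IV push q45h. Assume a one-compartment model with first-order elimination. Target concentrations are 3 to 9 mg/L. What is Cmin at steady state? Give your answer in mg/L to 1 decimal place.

2.8 mg/L

Over one 45-h interval, 45/21 ≈ 2.1429 half-lives elapse, leaving f ≈ 0.2264 of each dose.
Single-dose peak C₀ = D/Vd = 1922/198 ≈ 9.707 mg/L.
Steady-state trough Cmin,ss = C₀·f/(1−f) ≈ 9.707 × 0.2264/0.7736 ≈ 2.841 mg/L.
Trough 2.8 mg/L vs MEC 3 mg/L: subtherapeutic.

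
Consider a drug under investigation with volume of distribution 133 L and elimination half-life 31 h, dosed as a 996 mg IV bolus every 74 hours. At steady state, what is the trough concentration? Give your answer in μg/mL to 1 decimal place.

k = ln2/t½ = ln2/31 ≈ 0.022360 h⁻¹; fraction remaining f = e^(−kτ) = e^(−0.022360×74) ≈ 0.1912.
Accumulation ratio R = 1/(1 − f) ≈ 1/0.8088 ≈ 1.2364.
Each bolus raises the concentration by D/Vd = 996/133 ≈ 7.489 μg/mL.
Cmax,ss = C₀/(1 − f) ≈ 7.489/0.8088 ≈ 9.259 μg/mL.
One interval later, Cmin,ss = Cmax,ss·e^(−kτ) ≈ 9.259 × 0.1912 ≈ 1.770 μg/mL.

1.8 μg/mL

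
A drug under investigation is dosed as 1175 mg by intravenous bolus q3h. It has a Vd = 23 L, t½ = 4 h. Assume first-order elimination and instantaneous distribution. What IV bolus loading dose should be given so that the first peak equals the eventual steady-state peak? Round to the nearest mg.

2898 mg

f = (1/2)^(3/4) ≈ 0.594604; accumulation ratio R = 1/(1−f) ≈ 2.46672.
Loading dose to hit Cmax,ss on first dose: D_load = D_maint·R ≈ 1175 × 2.46672 ≈ 2898.40 mg.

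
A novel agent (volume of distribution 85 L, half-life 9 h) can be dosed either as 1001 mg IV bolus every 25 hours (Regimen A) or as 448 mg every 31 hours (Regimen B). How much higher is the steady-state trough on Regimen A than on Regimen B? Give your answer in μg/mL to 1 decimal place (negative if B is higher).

1.5 μg/mL

Regimen A: f = (1/2)^(25/9) ≈ 0.1458; Cmin,ss = (1001/85)·f/(1−f) ≈ 2.010 μg/mL.
Regimen B: f = (1/2)^(31/9) ≈ 0.0919; Cmin,ss = (448/85)·f/(1−f) ≈ 0.533 μg/mL.
Difference ≈ 2.010 − 0.533 ≈ 1.477 μg/mL.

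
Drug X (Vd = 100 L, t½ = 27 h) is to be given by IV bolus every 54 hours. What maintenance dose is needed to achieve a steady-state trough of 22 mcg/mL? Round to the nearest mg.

6600 mg

τ/t½ = 54/27 ≈ 2, so f = (1/2)^(54/27) ≈ 0.250000.
Cmin,ss = (D/Vd)·f/(1−f), so D = Cmin,ss·Vd·(1−f)/f.
D = 22 × 100 × (1−f)/f ≈ 22 × 100 × 3.00000 ≈ 6600.00 mg.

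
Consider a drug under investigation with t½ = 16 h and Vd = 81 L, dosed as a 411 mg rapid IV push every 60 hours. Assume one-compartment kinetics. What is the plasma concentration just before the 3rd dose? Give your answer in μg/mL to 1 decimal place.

f = (1/2)^(τ/t½) = (1/2)^(60/16) ≈ 0.0743.
C₀ = D/Vd = 411/81 ≈ 5.074 μg/mL.
Before the 3rd dose, 2 doses have been given. Superposition: Cmin = C₀·(f + f²).
≈ 5.074 × (0.0743 + 0.0055) ≈ 5.074 × 0.0798 ≈ 0.405 μg/mL.

0.4 μg/mL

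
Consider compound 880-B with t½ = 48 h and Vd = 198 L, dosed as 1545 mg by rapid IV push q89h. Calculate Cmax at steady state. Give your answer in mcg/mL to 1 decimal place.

Over one 89-h interval, 89/48 ≈ 1.8542 half-lives elapse, leaving f ≈ 0.2766 of each dose.
Accumulation ratio R = 1/(1 − f) ≈ 1/0.7234 ≈ 1.3824.
Single-dose peak C₀ = D/Vd = 1545/198 ≈ 7.803 mcg/mL.
Steady-state peak Cmax,ss = C₀·R ≈ 7.803 × 1.3824 ≈ 10.787 mcg/mL.

10.8 mcg/mL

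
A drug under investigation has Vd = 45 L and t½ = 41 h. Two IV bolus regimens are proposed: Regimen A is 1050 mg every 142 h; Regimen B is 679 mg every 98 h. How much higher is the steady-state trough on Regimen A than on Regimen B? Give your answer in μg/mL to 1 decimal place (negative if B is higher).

Regimen A: f = (1/2)^(142/41) ≈ 0.0907; Cmin,ss = (1050/45)·f/(1−f) ≈ 2.327 μg/mL.
Regimen B: f = (1/2)^(98/41) ≈ 0.1908; Cmin,ss = (679/45)·f/(1−f) ≈ 3.558 μg/mL.
Difference ≈ 2.327 − 3.558 ≈ -1.231 μg/mL.

-1.2 μg/mL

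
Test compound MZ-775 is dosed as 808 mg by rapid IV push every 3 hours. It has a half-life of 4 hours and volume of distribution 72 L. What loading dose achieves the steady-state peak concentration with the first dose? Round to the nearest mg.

f = (1/2)^(3/4) ≈ 0.594604; accumulation ratio R = 1/(1−f) ≈ 2.46672.
Loading dose to hit Cmax,ss on first dose: D_load = D_maint·R ≈ 808 × 2.46672 ≈ 1993.11 mg.

1993 mg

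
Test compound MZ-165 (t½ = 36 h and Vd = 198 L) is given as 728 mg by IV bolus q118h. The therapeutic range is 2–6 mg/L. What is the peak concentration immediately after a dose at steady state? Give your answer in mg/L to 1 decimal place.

4.1 mg/L

Over one 118-h interval, 118/36 ≈ 3.2778 half-lives elapse, leaving f ≈ 0.1031 of each dose.
At steady state, accumulation factor R = 1/(1 − e^(−kτ)) ≈ 1.1150.
Single-dose peak C₀ = D/Vd = 728/198 ≈ 3.677 mg/L.
Cmax,ss = C₀/(1 − f) ≈ 3.677/0.8969 ≈ 4.100 mg/L.
Peak 4.1 mg/L vs MTC 6 mg/L: below toxic threshold.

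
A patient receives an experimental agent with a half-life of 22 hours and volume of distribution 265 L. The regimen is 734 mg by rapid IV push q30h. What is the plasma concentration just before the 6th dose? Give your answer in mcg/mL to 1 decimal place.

1.7 mcg/mL

f = (1/2)^(τ/t½) = (1/2)^(30/22) ≈ 0.3886.
C₀ = D/Vd = 734/265 ≈ 2.770 mcg/mL.
Before the 6th dose, 5 doses have been given. Superposition: Cmin = C₀·(f + f² + … + f^5).
≈ 2.770 × (0.3886 + 0.1510 + 0.0587 + 0.0228 + 0.0089) ≈ 2.770 × 0.6300 ≈ 1.745 mcg/mL.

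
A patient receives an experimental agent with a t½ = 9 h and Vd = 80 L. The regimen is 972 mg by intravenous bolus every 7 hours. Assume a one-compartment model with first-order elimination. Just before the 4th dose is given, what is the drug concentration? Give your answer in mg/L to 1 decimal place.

13.6 mg/L

f = (1/2)^(τ/t½) = (1/2)^(7/9) ≈ 0.5833.
C₀ = D/Vd = 972/80 ≈ 12.150 mg/L.
Before the 4th dose, 3 doses have been given. Superposition: Cmin = C₀·(f + f² + … + f^3).
≈ 12.150 × (0.5833 + 0.3402 + 0.1985) ≈ 12.150 × 1.1220 ≈ 13.632 mg/L.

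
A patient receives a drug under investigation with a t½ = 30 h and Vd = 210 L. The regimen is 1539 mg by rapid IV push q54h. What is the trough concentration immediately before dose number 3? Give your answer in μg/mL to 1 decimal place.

f = (1/2)^(τ/t½) = (1/2)^(54/30) ≈ 0.2872.
C₀ = D/Vd = 1539/210 ≈ 7.329 μg/mL.
Before the 3rd dose, 2 doses have been given. Superposition: Cmin = C₀·(f + f²).
≈ 7.329 × (0.2872 + 0.0825) ≈ 7.329 × 0.3697 ≈ 2.710 μg/mL.

2.7 μg/mL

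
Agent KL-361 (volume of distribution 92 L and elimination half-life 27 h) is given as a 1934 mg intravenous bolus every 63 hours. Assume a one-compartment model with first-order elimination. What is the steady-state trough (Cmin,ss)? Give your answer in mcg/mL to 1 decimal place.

5.2 mcg/mL

Over one 63-h interval, 63/27 ≈ 2.3333 half-lives elapse, leaving f ≈ 0.1984 of each dose.
Accumulation ratio R = 1/(1 − f) ≈ 1/0.8016 ≈ 1.2475.
Each bolus raises the concentration by D/Vd = 1934/92 ≈ 21.022 mcg/mL.
Cmax,ss = C₀/(1 − f) ≈ 21.022/0.8016 ≈ 26.225 mcg/mL.
Steady-state trough Cmin,ss = Cmax,ss·f ≈ 26.225 × 0.1984 ≈ 5.203 mcg/mL.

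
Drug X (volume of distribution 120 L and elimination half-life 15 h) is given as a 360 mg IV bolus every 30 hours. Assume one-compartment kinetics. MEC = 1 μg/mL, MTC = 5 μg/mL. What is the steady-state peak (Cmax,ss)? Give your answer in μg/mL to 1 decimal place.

4.0 μg/mL

The dosing interval is 2 half-lives, so f = 2^(−2) = 0.25.
Accumulation ratio R = 1/(1 − f) = 1/0.75 = 4/3.
Single-dose peak C₀ = D/Vd = 360/120 = 3 μg/mL.
Steady-state peak Cmax,ss = C₀·R = 3 × 4/3 ≈ 4.000 μg/mL.
Peak 4.0 μg/mL vs MTC 5 μg/mL: below toxic threshold.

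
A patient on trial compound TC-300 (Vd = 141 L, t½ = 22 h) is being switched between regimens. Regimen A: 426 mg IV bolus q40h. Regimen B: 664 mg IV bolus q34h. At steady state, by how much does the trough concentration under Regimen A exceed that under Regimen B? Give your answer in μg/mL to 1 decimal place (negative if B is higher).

Regimen A: f = (1/2)^(40/22) ≈ 0.2836; Cmin,ss = (426/141)·f/(1−f) ≈ 1.196 μg/mL.
Regimen B: f = (1/2)^(34/22) ≈ 0.3426; Cmin,ss = (664/141)·f/(1−f) ≈ 2.454 μg/mL.
Difference ≈ 1.196 − 2.454 ≈ -1.258 μg/mL.

-1.3 μg/mL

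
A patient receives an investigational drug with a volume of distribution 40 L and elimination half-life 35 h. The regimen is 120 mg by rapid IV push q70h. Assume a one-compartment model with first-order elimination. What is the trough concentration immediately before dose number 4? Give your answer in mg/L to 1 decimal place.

1.0 mg/L

f = (1/2)^(τ/t½) = (1/2)^(70/35) ≈ 0.2500.
C₀ = D/Vd = 120/40 ≈ 3.000 mg/L.
Before the 4th dose, 3 doses have been given. Superposition: Cmin = C₀·(f + f² + … + f^3).
≈ 3.000 × (0.2500 + 0.0625 + 0.0156) ≈ 3.000 × 0.3281 ≈ 0.984 mg/L.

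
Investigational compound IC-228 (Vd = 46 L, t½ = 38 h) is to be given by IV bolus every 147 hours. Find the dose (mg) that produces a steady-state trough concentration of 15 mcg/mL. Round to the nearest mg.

9388 mg

τ/t½ = 147/38 ≈ 3.8684, so f = (1/2)^(147/38) ≈ 0.068468.
Cmin,ss = (D/Vd)·f/(1−f), so D = Cmin,ss·Vd·(1−f)/f.
D = 15 × 46 × (1−f)/f ≈ 15 × 46 × 13.60536 ≈ 9387.70 mg.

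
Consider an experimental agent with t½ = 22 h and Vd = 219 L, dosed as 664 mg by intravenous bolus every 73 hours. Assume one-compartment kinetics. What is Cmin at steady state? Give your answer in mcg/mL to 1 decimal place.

0.3 mcg/mL

τ/t½ = 73/22 ≈ 3.3182, so fraction remaining f = (1/2)^(73/22) ≈ 0.1003.
Each bolus raises the concentration by D/Vd = 664/219 ≈ 3.032 mcg/mL.
Steady-state trough Cmin,ss = C₀·f/(1−f) ≈ 3.032 × 0.1003/0.8997 ≈ 0.338 mcg/mL.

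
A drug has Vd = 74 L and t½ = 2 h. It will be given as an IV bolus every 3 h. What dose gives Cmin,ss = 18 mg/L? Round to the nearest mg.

2435 mg

τ/t½ = 3/2 ≈ 1.5, so f = (1/2)^(3/2) ≈ 0.353553.
Cmin,ss = (D/Vd)·f/(1−f), so D = Cmin,ss·Vd·(1−f)/f.
D = 18 × 74 × (1−f)/f ≈ 18 × 74 × 1.82843 ≈ 2435.47 mg.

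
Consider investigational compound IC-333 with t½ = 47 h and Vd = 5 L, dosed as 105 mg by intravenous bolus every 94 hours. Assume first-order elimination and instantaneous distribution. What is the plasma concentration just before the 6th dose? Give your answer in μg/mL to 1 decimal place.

7.0 μg/mL

f = (1/2)^(τ/t½) = (1/2)^(94/47) ≈ 0.2500.
C₀ = D/Vd = 105/5 ≈ 21.000 μg/mL.
Before the 6th dose, 5 doses have been given. Superposition: Cmin = C₀·(f + f² + … + f^5).
≈ 21.000 × (0.2500 + 0.0625 + 0.0156 + 0.0039 + 0.0010) ≈ 21.000 × 0.3330 ≈ 6.993 μg/mL.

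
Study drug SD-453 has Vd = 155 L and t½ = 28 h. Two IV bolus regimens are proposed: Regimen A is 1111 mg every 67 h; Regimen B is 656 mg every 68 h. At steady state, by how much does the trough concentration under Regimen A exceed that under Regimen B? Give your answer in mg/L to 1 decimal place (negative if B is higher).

0.7 mg/L

Regimen A: f = (1/2)^(67/28) ≈ 0.1904; Cmin,ss = (1111/155)·f/(1−f) ≈ 1.686 mg/L.
Regimen B: f = (1/2)^(68/28) ≈ 0.1857; Cmin,ss = (656/155)·f/(1−f) ≈ 0.965 mg/L.
Difference ≈ 1.686 − 0.965 ≈ 0.721 mg/L.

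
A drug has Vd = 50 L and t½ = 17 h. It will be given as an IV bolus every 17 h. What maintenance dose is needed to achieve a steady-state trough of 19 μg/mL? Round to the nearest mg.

τ/t½ = 17/17 ≈ 1, so f = (1/2)^(17/17) ≈ 0.500000.
Cmin,ss = (D/Vd)·f/(1−f), so D = Cmin,ss·Vd·(1−f)/f.
D = 19 × 50 × (1−f)/f ≈ 19 × 50 × 1.00000 ≈ 950.00 mg.

950 mg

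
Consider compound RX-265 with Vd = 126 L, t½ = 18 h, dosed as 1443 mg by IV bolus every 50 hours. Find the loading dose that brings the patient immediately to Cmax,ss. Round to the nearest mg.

1689 mg

f = (1/2)^(50/18) ≈ 0.145816; accumulation ratio R = 1/(1−f) ≈ 1.17071.
Loading dose to hit Cmax,ss on first dose: D_load = D_maint·R ≈ 1443 × 1.17071 ≈ 1689.33 mg.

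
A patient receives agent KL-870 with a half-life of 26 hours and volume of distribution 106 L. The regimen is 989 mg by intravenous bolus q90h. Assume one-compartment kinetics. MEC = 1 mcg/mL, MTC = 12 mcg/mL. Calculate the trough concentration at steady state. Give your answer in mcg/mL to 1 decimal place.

0.9 mcg/mL

Over one 90-h interval, 90/26 ≈ 3.4615 half-lives elapse, leaving f ≈ 0.0908 of each dose.
At steady state, accumulation factor R = 1/(1 − e^(−kτ)) ≈ 1.0999.
Single-dose peak C₀ = D/Vd = 989/106 ≈ 9.330 mcg/mL.
Steady-state peak Cmax,ss = C₀·R ≈ 9.330 × 1.0999 ≈ 10.262 mcg/mL.
Steady-state trough Cmin,ss = Cmax,ss·f ≈ 10.262 × 0.0908 ≈ 0.932 mcg/mL.
Trough 0.9 mcg/mL vs MEC 1 mcg/mL: subtherapeutic.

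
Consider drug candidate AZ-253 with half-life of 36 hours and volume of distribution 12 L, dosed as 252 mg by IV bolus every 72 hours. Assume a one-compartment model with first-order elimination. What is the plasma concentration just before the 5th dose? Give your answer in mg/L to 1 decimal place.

f = (1/2)^(τ/t½) = (1/2)^(72/36) ≈ 0.2500.
C₀ = D/Vd = 252/12 ≈ 21.000 mg/L.
Before the 5th dose, 4 doses have been given. Superposition: Cmin = C₀·(f + f² + … + f^4).
≈ 21.000 × (0.2500 + 0.0625 + 0.0156 + 0.0039) ≈ 21.000 × 0.3320 ≈ 6.972 mg/L.

7.0 mg/L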